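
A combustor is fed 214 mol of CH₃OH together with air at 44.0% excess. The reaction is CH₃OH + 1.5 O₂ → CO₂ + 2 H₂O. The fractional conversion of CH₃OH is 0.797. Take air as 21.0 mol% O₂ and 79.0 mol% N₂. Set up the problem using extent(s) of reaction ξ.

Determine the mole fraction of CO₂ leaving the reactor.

Stoichiometric O₂ = 1.5 × 214 = 321 mol; O₂ fed = 321 × 1.440 = 462.2 mol.
N₂ fed = 462.2 × 79/21 = 1739 mol.
Fuel reacted = 0.797 × 214 → ξ = 170.6 mol.
Outlet (n = n₀ + ν ξ):
  CH₃OH: 214 − 1(170.6) = 43.44
  O₂: 462.2 − 1.5(170.6) = 206.4
  N₂: 1739 (inert)
  CO₂: 0 + 1(170.6) = 170.6
  H₂O: 0 + 2(170.6) = 341.1
Total out = 2500 mol; y_CO₂ = 170.6 / 2500 = 0.06821.

0.0682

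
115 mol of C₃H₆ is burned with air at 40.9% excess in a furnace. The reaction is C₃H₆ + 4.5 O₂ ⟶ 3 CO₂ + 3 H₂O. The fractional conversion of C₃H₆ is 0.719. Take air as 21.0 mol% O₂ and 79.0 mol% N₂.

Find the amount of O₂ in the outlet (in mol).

357 mol

Stoichiometric O₂ = 4.5 × 115 = 517.5 mol; O₂ fed = 517.5 × 1.409 = 729.2 mol.
N₂ fed = 729.2 × 79/21 = 2743 mol.
Fuel reacted = 0.719 × 115 → ξ = 82.69 mol.
Outlet (n = n₀ + ν ξ):
  C₃H₆: 115 − 1(82.69) = 32.31
  O₂: 729.2 − 4.5(82.69) = 357.1
  N₂: 2743 (inert)
  CO₂: 0 + 3(82.69) = 248.1
  H₂O: 0 + 3(82.69) = 248.1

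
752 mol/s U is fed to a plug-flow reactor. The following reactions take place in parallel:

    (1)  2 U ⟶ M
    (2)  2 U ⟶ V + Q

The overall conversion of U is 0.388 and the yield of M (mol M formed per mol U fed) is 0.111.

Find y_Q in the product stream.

0.0934

Yield of M: 1ξ₁ / 752 = 0.111 → ξ₁ = 83.47 mol/s.
Conversion of U: 2ξ₁ + 2ξ₂ = 0.388 × 752 = 291.8 → ξ₂ = 62.42 mol/s.
Outlet amounts (n = n₀ + Σ ν·ξ):
  U: 752 − 2(83.47) − 2(62.42) = 460.2
  M: 0 + 1(83.47) = 83.47
  V: 0 + 1(62.42) = 62.42
  Q: 0 + 1(62.42) = 62.42
Total out = 668.5 mol/s; y_Q = 62.42 / 668.5 = 0.09336.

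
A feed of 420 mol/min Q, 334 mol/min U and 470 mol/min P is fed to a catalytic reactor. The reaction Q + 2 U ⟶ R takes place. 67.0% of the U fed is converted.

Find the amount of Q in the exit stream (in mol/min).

U reacted = 0.67 × 334 = 223.8 mol/min; ν_U = −2, so ξ = 223.8/2 = 111.9 mol/min.
Outlet amounts (n = n₀ + ν ξ):
  Q: 420 − 1(111.9) = 308.1
  U: 334 − 2(111.9) = 110.2
  R: 0 + 1(111.9) = 111.9
  P: 470 (inert)

308 mol/min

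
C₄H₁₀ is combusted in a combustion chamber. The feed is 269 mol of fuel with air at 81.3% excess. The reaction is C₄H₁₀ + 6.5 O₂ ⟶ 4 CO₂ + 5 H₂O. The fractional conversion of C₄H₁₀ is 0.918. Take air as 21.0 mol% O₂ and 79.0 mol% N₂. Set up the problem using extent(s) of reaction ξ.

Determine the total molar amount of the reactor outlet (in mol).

15700 mol

Stoichiometric O₂ = 6.5 × 269 = 1748 mol; O₂ fed = 1748 × 1.813 = 3170 mol.
N₂ fed = 3170 × 79/21 = 11930 mol.
Fuel reacted = 0.918 × 269 → ξ = 246.9 mol.
Outlet (n = n₀ + ν ξ):
  C₄H₁₀: 269 − 1(246.9) = 22.06
  O₂: 3170 − 6.5(246.9) = 1565
  N₂: 11930 (inert)
  CO₂: 0 + 4(246.9) = 987.8
  H₂O: 0 + 5(246.9) = 1235
Total out = 22.06 + 1565 + 11930 + 987.8 + 1235 = 15730 mol.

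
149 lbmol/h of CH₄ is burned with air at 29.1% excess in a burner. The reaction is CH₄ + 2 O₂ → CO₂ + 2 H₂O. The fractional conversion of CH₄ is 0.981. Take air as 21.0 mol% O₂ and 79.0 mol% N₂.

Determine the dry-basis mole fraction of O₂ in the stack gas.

0.0547

Stoichiometric O₂ = 2 × 149 = 298 lbmol/h; O₂ fed = 298 × 1.291 = 384.7 lbmol/h.
N₂ fed = 384.7 × 79/21 = 1447 lbmol/h.
Fuel reacted = 0.981 × 149 → ξ = 146.2 lbmol/h.
Outlet (n = n₀ + ν ξ):
  CH₄: 149 − 1(146.2) = 2.831
  O₂: 384.7 − 2(146.2) = 92.38
  N₂: 1447 (inert)
  CO₂: 0 + 1(146.2) = 146.2
  H₂O: 0 + 2(146.2) = 292.3
Dry total = 1689 lbmol/h; y_O₂ (dry) = 92.38 / 1689 = 0.05471.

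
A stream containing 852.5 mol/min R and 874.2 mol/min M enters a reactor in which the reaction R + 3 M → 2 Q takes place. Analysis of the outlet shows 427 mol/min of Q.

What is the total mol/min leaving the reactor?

For Q: n = n₀ + 2ξ → 427 = 0 + 2ξ, giving ξ = 213.5 mol/min.
Outlet amounts (n = n₀ + ν ξ):
  R: 852.5 − 1(213.5) = 639
  M: 874.2 − 3(213.5) = 233.7
  Q: 0 + 2(213.5) = 427
Total out = 639 + 233.7 + 427 = 1300 mol/min.

1300 mol/min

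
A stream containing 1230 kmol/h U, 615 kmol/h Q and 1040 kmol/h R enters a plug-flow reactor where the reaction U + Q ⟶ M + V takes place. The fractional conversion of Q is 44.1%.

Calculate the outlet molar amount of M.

271 kmol/h

Q reacted = 0.441 × 615 = 271.2 kmol/h; ν_Q = −1, so ξ = 271.2/1 = 271.2 kmol/h.
Outlet amounts (n = n₀ + ν ξ):
  U: 1230 − 1(271.2) = 958.8
  Q: 615 − 1(271.2) = 343.8
  M: 0 + 1(271.2) = 271.2
  V: 0 + 1(271.2) = 271.2
  R: 1040 (inert)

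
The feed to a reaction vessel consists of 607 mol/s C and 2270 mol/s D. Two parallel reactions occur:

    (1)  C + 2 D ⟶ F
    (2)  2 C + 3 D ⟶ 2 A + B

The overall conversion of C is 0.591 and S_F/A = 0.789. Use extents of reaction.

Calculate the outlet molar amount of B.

100 mol/s

Conversion of C: C consumed = 0.591 × 607 = 358.7 mol/s = 1ξ₁ + 2ξ₂.
Selectivity: 1ξ₁ / (2ξ₂) = 0.789 → ξ₁ = 1.578 ξ₂.
Substitute: (1·1.578 + 2) ξ₂ = 358.7 → ξ₂ = 100.3 mol/s, ξ₁ = 158.2 mol/s.
Outlet amounts (n = n₀ + Σ ν·ξ):
  C: 607 − 1(158.2) − 2(100.3) = 248.3
  D: 2270 − 2(158.2) − 3(100.3) = 1653
  F: 0 + 1(158.2) = 158.2
  A: 0 + 2(100.3) = 200.5
  B: 0 + 1(100.3) = 100.3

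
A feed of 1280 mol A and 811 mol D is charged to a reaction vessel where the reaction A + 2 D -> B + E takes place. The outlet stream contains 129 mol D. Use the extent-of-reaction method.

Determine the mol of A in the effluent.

For D: n = n₀ − 2ξ → 129 = 811 − 2ξ, giving ξ = 341 mol.
Outlet amounts (n = n₀ + ν ξ):
  A: 1280 − 1(341) = 939
  D: 811 − 2(341) = 129
  B: 0 + 1(341) = 341
  E: 0 + 1(341) = 341

939 mol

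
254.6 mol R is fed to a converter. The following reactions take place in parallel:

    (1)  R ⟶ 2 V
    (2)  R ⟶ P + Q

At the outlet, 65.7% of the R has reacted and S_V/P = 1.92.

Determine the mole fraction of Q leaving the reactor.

0.202

Conversion of R: R consumed = 0.657 × 254.6 = 167.3 mol = 1ξ₁ + 1ξ₂.
Selectivity: 2ξ₁ / (1ξ₂) = 1.92 → ξ₁ = 0.96 ξ₂.
Substitute: (1·0.96 + 1) ξ₂ = 167.3 → ξ₂ = 85.34 mol, ξ₁ = 81.93 mol.
Outlet amounts (n = n₀ + Σ ν·ξ):
  R: 254.6 − 1(81.93) − 1(85.34) = 87.33
  V: 0 + 2(81.93) = 163.9
  P: 0 + 1(85.34) = 85.34
  Q: 0 + 1(85.34) = 85.34
Total out = 421.9 mol; y_Q = 85.34 / 421.9 = 0.2023.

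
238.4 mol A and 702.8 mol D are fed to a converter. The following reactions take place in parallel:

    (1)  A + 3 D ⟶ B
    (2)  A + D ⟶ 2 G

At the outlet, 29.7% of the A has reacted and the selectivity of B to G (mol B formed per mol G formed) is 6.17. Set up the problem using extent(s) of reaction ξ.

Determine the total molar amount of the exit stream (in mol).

745 mol

Conversion of A: A consumed = 0.297 × 238.4 = 70.8 mol = 1ξ₁ + 1ξ₂.
Selectivity: 1ξ₁ / (2ξ₂) = 6.17 → ξ₁ = 12.34 ξ₂.
Substitute: (1·12.34 + 1) ξ₂ = 70.8 → ξ₂ = 5.308 mol, ξ₁ = 65.5 mol.
Outlet amounts (n = n₀ + Σ ν·ξ):
  A: 238.4 − 1(65.5) − 1(5.308) = 167.6
  D: 702.8 − 3(65.5) − 1(5.308) = 501
  B: 0 + 1(65.5) = 65.5
  G: 0 + 2(5.308) = 10.62
Total out = 167.6 + 501 + 65.5 + 10.62 = 744.7 mol.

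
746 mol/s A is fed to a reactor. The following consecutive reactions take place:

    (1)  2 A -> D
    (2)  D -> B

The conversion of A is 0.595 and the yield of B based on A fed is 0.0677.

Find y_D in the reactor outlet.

Conversion of A: A consumed = 2ξ₁ = 0.595 × 746 → ξ₁ = 221.9 mol/s.
Yield of B: 1ξ₂ / 746 = 0.0677 → ξ₂ = 50.5 mol/s.
Outlet amounts (n = n₀ + Σ ν·ξ):
  A: 746 − 2(221.9) = 302.1
  D: 0 + 1(221.9) − 1(50.5) = 171.4
  B: 0 + 1(50.5) = 50.5
Total out = 524.1 mol/s; y_D = 171.4 / 524.1 = 0.3271.

0.327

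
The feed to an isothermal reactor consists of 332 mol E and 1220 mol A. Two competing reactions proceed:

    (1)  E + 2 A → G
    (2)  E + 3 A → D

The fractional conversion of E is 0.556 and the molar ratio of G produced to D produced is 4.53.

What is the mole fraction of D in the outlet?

0.029

Conversion of E: E consumed = 0.556 × 332 = 184.6 mol = 1ξ₁ + 1ξ₂.
Selectivity: 1ξ₁ / (1ξ₂) = 4.53 → ξ₁ = 4.53 ξ₂.
Substitute: (1·4.53 + 1) ξ₂ = 184.6 → ξ₂ = 33.38 mol, ξ₁ = 151.2 mol.
Outlet amounts (n = n₀ + Σ ν·ξ):
  E: 332 − 1(151.2) − 1(33.38) = 147.4
  A: 1220 − 2(151.2) − 3(33.38) = 817.4
  G: 0 + 1(151.2) = 151.2
  D: 0 + 1(33.38) = 33.38
Total out = 1149 mol; y_D = 33.38 / 1149 = 0.02904.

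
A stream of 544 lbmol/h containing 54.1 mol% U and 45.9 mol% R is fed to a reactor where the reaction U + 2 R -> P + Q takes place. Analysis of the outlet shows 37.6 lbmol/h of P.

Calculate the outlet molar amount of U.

For P: n = n₀ + 1ξ → 37.6 = 0 + 1ξ, giving ξ = 37.6 lbmol/h.
Outlet amounts (n = n₀ + ν ξ):
  U: 294.3 − 1(37.6) = 256.7
  R: 249.7 − 2(37.6) = 174.5
  P: 0 + 1(37.6) = 37.6
  Q: 0 + 1(37.6) = 37.6

257 lbmol/h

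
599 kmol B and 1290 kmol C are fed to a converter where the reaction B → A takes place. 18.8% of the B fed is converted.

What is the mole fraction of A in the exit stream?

0.0596

B reacted = 0.188 × 599 = 112.6 kmol; ν_B = −1, so ξ = 112.6/1 = 112.6 kmol.
Outlet amounts (n = n₀ + ν ξ):
  B: 599 − 1(112.6) = 486.4
  A: 0 + 1(112.6) = 112.6
  C: 1290 (inert)
Total out = 1889 kmol; y_A = 112.6 / 1889 = 0.05961.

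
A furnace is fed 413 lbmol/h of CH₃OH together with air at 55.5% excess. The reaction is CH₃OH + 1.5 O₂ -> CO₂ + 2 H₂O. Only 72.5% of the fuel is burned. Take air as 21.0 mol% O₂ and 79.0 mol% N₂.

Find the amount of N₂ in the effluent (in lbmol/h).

3620 lbmol/h

Stoichiometric O₂ = 1.5 × 413 = 619.5 lbmol/h; O₂ fed = 619.5 × 1.555 = 963.3 lbmol/h.
N₂ fed = 963.3 × 79/21 = 3624 lbmol/h.
Fuel reacted = 0.725 × 413 → ξ = 299.4 lbmol/h.
Outlet (n = n₀ + ν ξ):
  CH₃OH: 413 − 1(299.4) = 113.6
  O₂: 963.3 − 1.5(299.4) = 514.2
  N₂: 3624 (inert)
  CO₂: 0 + 1(299.4) = 299.4
  H₂O: 0 + 2(299.4) = 598.9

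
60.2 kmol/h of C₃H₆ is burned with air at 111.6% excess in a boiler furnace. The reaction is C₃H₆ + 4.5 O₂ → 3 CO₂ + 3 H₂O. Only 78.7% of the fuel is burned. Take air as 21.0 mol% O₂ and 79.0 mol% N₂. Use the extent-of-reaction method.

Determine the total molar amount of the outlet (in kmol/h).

2810 kmol/h

Stoichiometric O₂ = 4.5 × 60.2 = 270.9 kmol/h; O₂ fed = 270.9 × 2.116 = 573.2 kmol/h.
N₂ fed = 573.2 × 79/21 = 2156 kmol/h.
Fuel reacted = 0.787 × 60.2 → ξ = 47.38 kmol/h.
Outlet (n = n₀ + ν ξ):
  C₃H₆: 60.2 − 1(47.38) = 12.82
  O₂: 573.2 − 4.5(47.38) = 360
  N₂: 2156 (inert)
  CO₂: 0 + 3(47.38) = 142.1
  H₂O: 0 + 3(47.38) = 142.1
Total out = 12.82 + 360 + 2156 + 142.1 + 142.1 = 2814 kmol/h.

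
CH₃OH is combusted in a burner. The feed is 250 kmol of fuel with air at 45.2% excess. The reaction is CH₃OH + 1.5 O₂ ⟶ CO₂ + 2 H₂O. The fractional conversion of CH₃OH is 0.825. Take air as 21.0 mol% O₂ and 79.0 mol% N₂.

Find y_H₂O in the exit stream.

Stoichiometric O₂ = 1.5 × 250 = 375 kmol; O₂ fed = 375 × 1.452 = 544.5 kmol.
N₂ fed = 544.5 × 79/21 = 2048 kmol.
Fuel reacted = 0.825 × 250 → ξ = 206.2 kmol.
Outlet (n = n₀ + ν ξ):
  CH₃OH: 250 − 1(206.2) = 43.75
  O₂: 544.5 − 1.5(206.2) = 235.1
  N₂: 2048 (inert)
  CO₂: 0 + 1(206.2) = 206.2
  H₂O: 0 + 2(206.2) = 412.5
Total out = 2946 kmol; y_H₂O = 412.5 / 2946 = 0.14.

0.14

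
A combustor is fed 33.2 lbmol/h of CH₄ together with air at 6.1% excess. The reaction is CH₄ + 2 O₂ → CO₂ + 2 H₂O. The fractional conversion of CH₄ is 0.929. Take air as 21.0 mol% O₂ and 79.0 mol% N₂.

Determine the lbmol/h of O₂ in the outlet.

Stoichiometric O₂ = 2 × 33.2 = 66.4 lbmol/h; O₂ fed = 66.4 × 1.061 = 70.45 lbmol/h.
N₂ fed = 70.45 × 79/21 = 265 lbmol/h.
Fuel reacted = 0.929 × 33.2 → ξ = 30.84 lbmol/h.
Outlet (n = n₀ + ν ξ):
  CH₄: 33.2 − 1(30.84) = 2.357
  O₂: 70.45 − 2(30.84) = 8.765
  N₂: 265 (inert)
  CO₂: 0 + 1(30.84) = 30.84
  H₂O: 0 + 2(30.84) = 61.69

8.76 lbmol/h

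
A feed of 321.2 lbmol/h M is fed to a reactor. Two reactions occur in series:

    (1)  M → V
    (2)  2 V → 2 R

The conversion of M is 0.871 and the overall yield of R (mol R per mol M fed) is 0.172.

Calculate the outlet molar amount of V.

225 lbmol/h

Conversion of M: M consumed = 1ξ₁ = 0.871 × 321.2 → ξ₁ = 279.8 lbmol/h.
Yield of R: 2ξ₂ / 321.2 = 0.172 → ξ₂ = 27.62 lbmol/h.
Outlet amounts (n = n₀ + Σ ν·ξ):
  M: 321.2 − 1(279.8) = 41.43
  V: 0 + 1(279.8) − 2(27.62) = 224.5
  R: 0 + 2(27.62) = 55.25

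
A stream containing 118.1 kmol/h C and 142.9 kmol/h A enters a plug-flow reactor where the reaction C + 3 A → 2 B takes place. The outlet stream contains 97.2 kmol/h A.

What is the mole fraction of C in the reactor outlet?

For A: n = n₀ − 3ξ → 97.2 = 142.9 − 3ξ, giving ξ = 15.23 kmol/h.
Outlet amounts (n = n₀ + ν ξ):
  C: 118.1 − 1(15.23) = 102.9
  A: 142.9 − 3(15.23) = 97.2
  B: 0 + 2(15.23) = 30.47
Total out = 230.5 kmol/h; y_C = 102.9 / 230.5 = 0.4462.

0.446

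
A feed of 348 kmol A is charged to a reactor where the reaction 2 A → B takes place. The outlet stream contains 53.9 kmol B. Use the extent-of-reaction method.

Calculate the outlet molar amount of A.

For B: n = n₀ + 1ξ → 53.9 = 0 + 1ξ, giving ξ = 53.9 kmol.
Outlet amounts (n = n₀ + ν ξ):
  A: 348 − 2(53.9) = 240.2
  B: 0 + 1(53.9) = 53.9

240 kmol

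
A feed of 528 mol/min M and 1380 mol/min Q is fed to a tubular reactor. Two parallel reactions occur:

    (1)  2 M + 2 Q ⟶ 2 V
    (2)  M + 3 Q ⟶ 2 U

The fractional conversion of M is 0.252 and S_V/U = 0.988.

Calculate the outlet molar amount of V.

Conversion of M: M consumed = 0.252 × 528 = 133.1 mol/min = 2ξ₁ + 1ξ₂.
Selectivity: 2ξ₁ / (2ξ₂) = 0.988 → ξ₁ = 0.988 ξ₂.
Substitute: (2·0.988 + 1) ξ₂ = 133.1 → ξ₂ = 44.71 mol/min, ξ₁ = 44.17 mol/min.
Outlet amounts (n = n₀ + Σ ν·ξ):
  M: 528 − 2(44.17) − 1(44.71) = 394.9
  Q: 1380 − 2(44.17) − 3(44.71) = 1158
  V: 0 + 2(44.17) = 88.35
  U: 0 + 2(44.71) = 89.42

88.3 mol/min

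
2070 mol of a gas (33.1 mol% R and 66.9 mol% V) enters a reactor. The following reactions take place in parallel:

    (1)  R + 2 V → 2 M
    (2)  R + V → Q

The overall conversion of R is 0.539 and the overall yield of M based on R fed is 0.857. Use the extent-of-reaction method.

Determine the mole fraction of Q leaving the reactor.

0.0445

Yield of M: 2ξ₁ / 685.2 = 0.857 → ξ₁ = 293.6 mol.
Conversion of R: 1ξ₁ + 1ξ₂ = 0.539 × 685.2 = 369.3 → ξ₂ = 75.71 mol.
Outlet amounts (n = n₀ + Σ ν·ξ):
  R: 685.2 − 1(293.6) − 1(75.71) = 315.9
  V: 1385 − 2(293.6) − 1(75.71) = 721.9
  M: 0 + 2(293.6) = 587.2
  Q: 0 + 1(75.71) = 75.71
Total out = 1701 mol; y_Q = 75.71 / 1701 = 0.04452.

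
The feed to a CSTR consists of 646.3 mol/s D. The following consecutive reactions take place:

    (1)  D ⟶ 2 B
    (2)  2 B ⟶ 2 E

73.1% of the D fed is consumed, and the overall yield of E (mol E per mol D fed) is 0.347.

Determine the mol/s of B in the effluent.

721 mol/s

Conversion of D: D consumed = 1ξ₁ = 0.731 × 646.3 → ξ₁ = 472.4 mol/s.
Yield of E: 2ξ₂ / 646.3 = 0.347 → ξ₂ = 112.1 mol/s.
Outlet amounts (n = n₀ + Σ ν·ξ):
  D: 646.3 − 1(472.4) = 173.9
  B: 0 + 2(472.4) − 2(112.1) = 720.6
  E: 0 + 2(112.1) = 224.3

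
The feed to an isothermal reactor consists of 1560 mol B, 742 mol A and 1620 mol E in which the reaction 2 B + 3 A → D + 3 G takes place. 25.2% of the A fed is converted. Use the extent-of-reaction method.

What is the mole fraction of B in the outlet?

A reacted = 0.252 × 742 = 187 mol; ν_A = −3, so ξ = 187/3 = 62.33 mol.
Outlet amounts (n = n₀ + ν ξ):
  B: 1560 − 2(62.33) = 1435
  A: 742 − 3(62.33) = 555
  D: 0 + 1(62.33) = 62.33
  G: 0 + 3(62.33) = 187
  E: 1620 (inert)
Total out = 3860 mol; y_B = 1435 / 3860 = 0.3719.

0.372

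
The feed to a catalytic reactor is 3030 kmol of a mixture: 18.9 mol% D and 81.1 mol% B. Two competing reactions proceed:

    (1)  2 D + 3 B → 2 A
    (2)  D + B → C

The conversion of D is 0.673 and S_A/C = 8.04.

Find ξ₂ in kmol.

ξ₂ = 42.6 kmol

Conversion of D: D consumed = 0.673 × 572.7 = 385.4 kmol = 2ξ₁ + 1ξ₂.
Selectivity: 2ξ₁ / (1ξ₂) = 8.04 → ξ₁ = 4.02 ξ₂.
Substitute: (2·4.02 + 1) ξ₂ = 385.4 → ξ₂ = 42.63 kmol, ξ₁ = 171.4 kmol.
Outlet amounts (n = n₀ + Σ ν·ξ):
  D: 572.7 − 2(171.4) − 1(42.63) = 187.3
  B: 2457 − 3(171.4) − 1(42.63) = 1901
  A: 0 + 2(171.4) = 342.8
  C: 0 + 1(42.63) = 42.63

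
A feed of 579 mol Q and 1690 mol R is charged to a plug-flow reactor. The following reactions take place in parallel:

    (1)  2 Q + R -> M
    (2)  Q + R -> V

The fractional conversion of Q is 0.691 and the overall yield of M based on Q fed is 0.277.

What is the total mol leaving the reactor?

Yield of M: 1ξ₁ / 579 = 0.277 → ξ₁ = 160.4 mol.
Conversion of Q: 2ξ₁ + 1ξ₂ = 0.691 × 579 = 400.1 → ξ₂ = 79.32 mol.
Outlet amounts (n = n₀ + Σ ν·ξ):
  Q: 579 − 2(160.4) − 1(79.32) = 178.9
  R: 1690 − 1(160.4) − 1(79.32) = 1450
  M: 0 + 1(160.4) = 160.4
  V: 0 + 1(79.32) = 79.32
Total out = 178.9 + 1450 + 160.4 + 79.32 = 1869 mol.

1870 mol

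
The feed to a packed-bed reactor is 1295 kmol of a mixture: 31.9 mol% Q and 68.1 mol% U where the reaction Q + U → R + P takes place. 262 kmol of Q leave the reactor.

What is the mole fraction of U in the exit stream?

For Q: n = n₀ − 1ξ → 262 = 413.1 − 1ξ, giving ξ = 151.1 kmol.
Outlet amounts (n = n₀ + ν ξ):
  Q: 413.1 − 1(151.1) = 262
  U: 881.9 − 1(151.1) = 730.8
  R: 0 + 1(151.1) = 151.1
  P: 0 + 1(151.1) = 151.1
Total out = 1295 kmol; y_U = 730.8 / 1295 = 0.5643.

0.564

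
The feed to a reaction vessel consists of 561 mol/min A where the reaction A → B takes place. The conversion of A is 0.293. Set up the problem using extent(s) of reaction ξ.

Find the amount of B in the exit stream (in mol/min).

A reacted = 0.293 × 561 = 164.4 mol/min; ν_A = −1, so ξ = 164.4/1 = 164.4 mol/min.
Outlet amounts (n = n₀ + ν ξ):
  A: 561 − 1(164.4) = 396.6
  B: 0 + 1(164.4) = 164.4

164 mol/min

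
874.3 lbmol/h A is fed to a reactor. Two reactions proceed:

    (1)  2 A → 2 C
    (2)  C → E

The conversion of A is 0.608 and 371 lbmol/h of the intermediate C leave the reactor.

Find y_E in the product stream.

0.184

Conversion of A: A consumed = 2ξ₁ = 0.608 × 874.3 → ξ₁ = 265.8 lbmol/h.
C balance: n_C = 0 + 2ξ₁ − 1ξ₂ = 371 → ξ₂ = (2·265.8 − 371)/1 = 160.6 lbmol/h.
Outlet amounts (n = n₀ + Σ ν·ξ):
  A: 874.3 − 2(265.8) = 342.7
  C: 0 + 2(265.8) − 1(160.6) = 371
  E: 0 + 1(160.6) = 160.6
Total out = 874.3 lbmol/h; y_E = 160.6 / 874.3 = 0.1837.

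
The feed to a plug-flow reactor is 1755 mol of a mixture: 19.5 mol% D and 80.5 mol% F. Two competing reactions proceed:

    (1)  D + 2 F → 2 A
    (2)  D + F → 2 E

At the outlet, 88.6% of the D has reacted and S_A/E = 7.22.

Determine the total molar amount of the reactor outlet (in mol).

1490 mol

Conversion of D: D consumed = 0.886 × 342.2 = 303.2 mol = 1ξ₁ + 1ξ₂.
Selectivity: 2ξ₁ / (2ξ₂) = 7.22 → ξ₁ = 7.22 ξ₂.
Substitute: (1·7.22 + 1) ξ₂ = 303.2 → ξ₂ = 36.89 mol, ξ₁ = 266.3 mol.
Outlet amounts (n = n₀ + Σ ν·ξ):
  D: 342.2 − 1(266.3) − 1(36.89) = 39.01
  F: 1413 − 2(266.3) − 1(36.89) = 843.2
  A: 0 + 2(266.3) = 532.6
  E: 0 + 2(36.89) = 73.77
Total out = 39.01 + 843.2 + 532.6 + 73.77 = 1489 mol.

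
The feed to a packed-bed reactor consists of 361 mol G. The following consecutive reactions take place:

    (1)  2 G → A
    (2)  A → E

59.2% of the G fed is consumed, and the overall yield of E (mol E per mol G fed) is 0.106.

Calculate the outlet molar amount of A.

68.6 mol

Conversion of G: G consumed = 2ξ₁ = 0.592 × 361 → ξ₁ = 106.9 mol.
Yield of E: 1ξ₂ / 361 = 0.106 → ξ₂ = 38.27 mol.
Outlet amounts (n = n₀ + Σ ν·ξ):
  G: 361 − 2(106.9) = 147.3
  A: 0 + 1(106.9) − 1(38.27) = 68.59
  E: 0 + 1(38.27) = 38.27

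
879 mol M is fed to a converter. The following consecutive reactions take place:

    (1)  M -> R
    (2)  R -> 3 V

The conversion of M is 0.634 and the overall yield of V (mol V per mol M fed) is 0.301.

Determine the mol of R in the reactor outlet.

Conversion of M: M consumed = 1ξ₁ = 0.634 × 879 → ξ₁ = 557.3 mol.
Yield of V: 3ξ₂ / 879 = 0.301 → ξ₂ = 88.19 mol.
Outlet amounts (n = n₀ + Σ ν·ξ):
  M: 879 − 1(557.3) = 321.7
  R: 0 + 1(557.3) − 1(88.19) = 469.1
  V: 0 + 3(88.19) = 264.6

469 mol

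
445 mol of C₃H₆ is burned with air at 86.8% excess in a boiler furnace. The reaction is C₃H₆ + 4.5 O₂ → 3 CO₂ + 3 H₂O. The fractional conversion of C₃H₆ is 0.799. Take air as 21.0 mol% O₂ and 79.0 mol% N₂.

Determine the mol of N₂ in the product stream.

Stoichiometric O₂ = 4.5 × 445 = 2002 mol; O₂ fed = 2002 × 1.868 = 3741 mol.
N₂ fed = 3741 × 79/21 = 14070 mol.
Fuel reacted = 0.799 × 445 → ξ = 355.6 mol.
Outlet (n = n₀ + ν ξ):
  C₃H₆: 445 − 1(355.6) = 89.44
  O₂: 3741 − 4.5(355.6) = 2141
  N₂: 14070 (inert)
  CO₂: 0 + 3(355.6) = 1067
  H₂O: 0 + 3(355.6) = 1067

14100 mol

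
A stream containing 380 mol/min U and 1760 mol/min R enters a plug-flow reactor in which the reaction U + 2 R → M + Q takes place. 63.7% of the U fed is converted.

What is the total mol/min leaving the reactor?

U reacted = 0.637 × 380 = 242.1 mol/min; ν_U = −1, so ξ = 242.1/1 = 242.1 mol/min.
Outlet amounts (n = n₀ + ν ξ):
  U: 380 − 1(242.1) = 137.9
  R: 1760 − 2(242.1) = 1276
  M: 0 + 1(242.1) = 242.1
  Q: 0 + 1(242.1) = 242.1
Total out = 137.9 + 1276 + 242.1 + 242.1 = 1898 mol/min.

1900 mol/min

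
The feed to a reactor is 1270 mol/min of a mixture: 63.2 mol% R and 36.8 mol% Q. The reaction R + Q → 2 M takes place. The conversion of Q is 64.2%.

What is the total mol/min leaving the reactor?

1270 mol/min

Q reacted = 0.642 × 467.4 = 300 mol/min; ν_Q = −1, so ξ = 300/1 = 300 mol/min.
Outlet amounts (n = n₀ + ν ξ):
  R: 802.6 − 1(300) = 502.6
  Q: 467.4 − 1(300) = 167.3
  M: 0 + 2(300) = 600.1
Total out = 502.6 + 167.3 + 600.1 = 1270 mol/min.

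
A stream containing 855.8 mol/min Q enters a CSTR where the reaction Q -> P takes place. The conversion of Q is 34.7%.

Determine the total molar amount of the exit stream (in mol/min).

Q reacted = 0.347 × 855.8 = 297 mol/min; ν_Q = −1, so ξ = 297/1 = 297 mol/min.
Outlet amounts (n = n₀ + ν ξ):
  Q: 855.8 − 1(297) = 558.8
  P: 0 + 1(297) = 297
Total out = 558.8 + 297 = 855.8 mol/min.

856 mol/min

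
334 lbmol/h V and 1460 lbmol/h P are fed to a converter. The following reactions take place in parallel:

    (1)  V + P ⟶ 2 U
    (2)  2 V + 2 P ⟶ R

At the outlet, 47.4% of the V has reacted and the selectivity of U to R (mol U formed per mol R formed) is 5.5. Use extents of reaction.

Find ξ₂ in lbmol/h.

Conversion of V: V consumed = 0.474 × 334 = 158.3 lbmol/h = 1ξ₁ + 2ξ₂.
Selectivity: 2ξ₁ / (1ξ₂) = 5.5 → ξ₁ = 2.75 ξ₂.
Substitute: (1·2.75 + 2) ξ₂ = 158.3 → ξ₂ = 33.33 lbmol/h, ξ₁ = 91.66 lbmol/h.
Outlet amounts (n = n₀ + Σ ν·ξ):
  V: 334 − 1(91.66) − 2(33.33) = 175.7
  P: 1460 − 1(91.66) − 2(33.33) = 1302
  U: 0 + 2(91.66) = 183.3
  R: 0 + 1(33.33) = 33.33

ξ₂ = 33.3 lbmol/h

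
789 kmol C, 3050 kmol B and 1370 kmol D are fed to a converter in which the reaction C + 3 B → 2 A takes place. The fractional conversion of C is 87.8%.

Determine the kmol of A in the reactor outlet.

C reacted = 0.878 × 789 = 692.7 kmol; ν_C = −1, so ξ = 692.7/1 = 692.7 kmol.
Outlet amounts (n = n₀ + ν ξ):
  C: 789 − 1(692.7) = 96.26
  B: 3050 − 3(692.7) = 971.8
  A: 0 + 2(692.7) = 1385
  D: 1370 (inert)

1390 kmol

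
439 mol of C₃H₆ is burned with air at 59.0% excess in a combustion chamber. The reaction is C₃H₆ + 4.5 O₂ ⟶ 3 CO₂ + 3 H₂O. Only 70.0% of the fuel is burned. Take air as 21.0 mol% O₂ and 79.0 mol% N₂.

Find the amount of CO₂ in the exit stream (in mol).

Stoichiometric O₂ = 4.5 × 439 = 1976 mol; O₂ fed = 1976 × 1.590 = 3141 mol.
N₂ fed = 3141 × 79/21 = 11820 mol.
Fuel reacted = 0.7 × 439 → ξ = 307.3 mol.
Outlet (n = n₀ + ν ξ):
  C₃H₆: 439 − 1(307.3) = 131.7
  O₂: 3141 − 4.5(307.3) = 1758
  N₂: 11820 (inert)
  CO₂: 0 + 3(307.3) = 921.9
  H₂O: 0 + 3(307.3) = 921.9

922 mol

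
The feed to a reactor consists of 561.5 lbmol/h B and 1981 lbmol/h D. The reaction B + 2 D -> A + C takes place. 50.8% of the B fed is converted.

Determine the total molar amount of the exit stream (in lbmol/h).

B reacted = 0.508 × 561.5 = 285.2 lbmol/h; ν_B = −1, so ξ = 285.2/1 = 285.2 lbmol/h.
Outlet amounts (n = n₀ + ν ξ):
  B: 561.5 − 1(285.2) = 276.3
  D: 1981 − 2(285.2) = 1411
  A: 0 + 1(285.2) = 285.2
  C: 0 + 1(285.2) = 285.2
Total out = 276.3 + 1411 + 285.2 + 285.2 = 2257 lbmol/h.

2260 lbmol/h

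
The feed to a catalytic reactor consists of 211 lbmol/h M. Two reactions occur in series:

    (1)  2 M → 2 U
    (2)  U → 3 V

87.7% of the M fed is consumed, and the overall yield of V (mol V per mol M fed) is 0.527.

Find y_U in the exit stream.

Conversion of M: M consumed = 2ξ₁ = 0.877 × 211 → ξ₁ = 92.52 lbmol/h.
Yield of V: 3ξ₂ / 211 = 0.527 → ξ₂ = 37.07 lbmol/h.
Outlet amounts (n = n₀ + Σ ν·ξ):
  M: 211 − 2(92.52) = 25.95
  U: 0 + 2(92.52) − 1(37.07) = 148
  V: 0 + 3(37.07) = 111.2
Total out = 285.1 lbmol/h; y_U = 148 / 285.1 = 0.519.

0.519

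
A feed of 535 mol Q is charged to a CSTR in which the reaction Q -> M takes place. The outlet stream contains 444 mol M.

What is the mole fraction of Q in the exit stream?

For M: n = n₀ + 1ξ → 444 = 0 + 1ξ, giving ξ = 444 mol.
Outlet amounts (n = n₀ + ν ξ):
  Q: 535 − 1(444) = 91
  M: 0 + 1(444) = 444
Total out = 535 mol; y_Q = 91 / 535 = 0.1701.

0.17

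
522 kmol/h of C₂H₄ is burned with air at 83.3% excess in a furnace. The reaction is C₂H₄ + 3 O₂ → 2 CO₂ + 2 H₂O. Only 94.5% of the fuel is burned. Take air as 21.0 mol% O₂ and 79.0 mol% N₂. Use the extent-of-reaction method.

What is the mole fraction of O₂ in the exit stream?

Stoichiometric O₂ = 3 × 522 = 1566 kmol/h; O₂ fed = 1566 × 1.833 = 2870 kmol/h.
N₂ fed = 2870 × 79/21 = 10800 kmol/h.
Fuel reacted = 0.945 × 522 → ξ = 493.3 kmol/h.
Outlet (n = n₀ + ν ξ):
  C₂H₄: 522 − 1(493.3) = 28.71
  O₂: 2870 − 3(493.3) = 1391
  N₂: 10800 (inert)
  CO₂: 0 + 2(493.3) = 986.6
  H₂O: 0 + 2(493.3) = 986.6
Total out = 14190 kmol/h; y_O₂ = 1391 / 14190 = 0.09799.

0.098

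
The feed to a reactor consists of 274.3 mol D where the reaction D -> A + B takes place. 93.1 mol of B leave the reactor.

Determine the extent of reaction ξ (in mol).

For B: n = n₀ + 1ξ → 93.1 = 0 + 1ξ, giving ξ = 93.1 mol.
Outlet amounts (n = n₀ + ν ξ):
  D: 274.3 − 1(93.1) = 181.2
  A: 0 + 1(93.1) = 93.1
  B: 0 + 1(93.1) = 93.1

ξ = 93.1 mol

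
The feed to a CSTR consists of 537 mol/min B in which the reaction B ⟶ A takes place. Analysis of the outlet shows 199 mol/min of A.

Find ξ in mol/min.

ξ = 199 mol/min

For A: n = n₀ + 1ξ → 199 = 0 + 1ξ, giving ξ = 199 mol/min.
Outlet amounts (n = n₀ + ν ξ):
  B: 537 − 1(199) = 338
  A: 0 + 1(199) = 199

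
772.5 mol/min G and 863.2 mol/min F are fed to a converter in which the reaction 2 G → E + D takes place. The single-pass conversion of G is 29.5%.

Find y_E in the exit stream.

G reacted = 0.295 × 772.5 = 227.9 mol/min; ν_G = −2, so ξ = 227.9/2 = 113.9 mol/min.
Outlet amounts (n = n₀ + ν ξ):
  G: 772.5 − 2(113.9) = 544.6
  E: 0 + 1(113.9) = 113.9
  D: 0 + 1(113.9) = 113.9
  F: 863.2 (inert)
Total out = 1636 mol/min; y_E = 113.9 / 1636 = 0.06966.

0.0697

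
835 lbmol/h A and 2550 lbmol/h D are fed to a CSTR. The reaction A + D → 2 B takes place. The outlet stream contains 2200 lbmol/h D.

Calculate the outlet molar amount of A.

485 lbmol/h

For D: n = n₀ − 1ξ → 2200 = 2550 − 1ξ, giving ξ = 350 lbmol/h.
Outlet amounts (n = n₀ + ν ξ):
  A: 835 − 1(350) = 485
  D: 2550 − 1(350) = 2200
  B: 0 + 2(350) = 700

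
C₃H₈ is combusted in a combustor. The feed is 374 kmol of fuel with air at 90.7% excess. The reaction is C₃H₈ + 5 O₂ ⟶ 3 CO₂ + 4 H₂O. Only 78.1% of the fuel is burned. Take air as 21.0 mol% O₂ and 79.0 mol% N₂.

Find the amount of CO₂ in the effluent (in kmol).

876 kmol

Stoichiometric O₂ = 5 × 374 = 1870 kmol; O₂ fed = 1870 × 1.907 = 3566 kmol.
N₂ fed = 3566 × 79/21 = 13420 kmol.
Fuel reacted = 0.781 × 374 → ξ = 292.1 kmol.
Outlet (n = n₀ + ν ξ):
  C₃H₈: 374 − 1(292.1) = 81.91
  O₂: 3566 − 5(292.1) = 2106
  N₂: 13420 (inert)
  CO₂: 0 + 3(292.1) = 876.3
  H₂O: 0 + 4(292.1) = 1168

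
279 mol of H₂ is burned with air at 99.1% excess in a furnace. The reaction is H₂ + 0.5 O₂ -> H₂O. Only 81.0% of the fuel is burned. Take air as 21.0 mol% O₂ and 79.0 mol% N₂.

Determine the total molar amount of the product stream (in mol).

1490 mol

Stoichiometric O₂ = 0.5 × 279 = 139.5 mol; O₂ fed = 139.5 × 1.991 = 277.7 mol.
N₂ fed = 277.7 × 79/21 = 1045 mol.
Fuel reacted = 0.81 × 279 → ξ = 226 mol.
Outlet (n = n₀ + ν ξ):
  H₂: 279 − 1(226) = 53.01
  O₂: 277.7 − 0.5(226) = 164.7
  N₂: 1045 (inert)
  H₂O: 0 + 1(226) = 226
Total out = 53.01 + 164.7 + 1045 + 226 = 1489 mol.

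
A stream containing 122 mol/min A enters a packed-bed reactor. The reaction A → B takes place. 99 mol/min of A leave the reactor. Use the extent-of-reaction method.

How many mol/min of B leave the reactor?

For A: n = n₀ − 1ξ → 99 = 122 − 1ξ, giving ξ = 23 mol/min.
Outlet amounts (n = n₀ + ν ξ):
  A: 122 − 1(23) = 99
  B: 0 + 1(23) = 23

23 mol/min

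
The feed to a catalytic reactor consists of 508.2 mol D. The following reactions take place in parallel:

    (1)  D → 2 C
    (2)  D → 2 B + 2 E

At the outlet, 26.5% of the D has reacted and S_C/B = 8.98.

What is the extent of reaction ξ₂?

Conversion of D: D consumed = 0.265 × 508.2 = 134.7 mol = 1ξ₁ + 1ξ₂.
Selectivity: 2ξ₁ / (2ξ₂) = 8.98 → ξ₁ = 8.98 ξ₂.
Substitute: (1·8.98 + 1) ξ₂ = 134.7 → ξ₂ = 13.49 mol, ξ₁ = 121.2 mol.
Outlet amounts (n = n₀ + Σ ν·ξ):
  D: 508.2 − 1(121.2) − 1(13.49) = 373.5
  C: 0 + 2(121.2) = 242.4
  B: 0 + 2(13.49) = 26.99
  E: 0 + 2(13.49) = 26.99

ξ₂ = 13.5 mol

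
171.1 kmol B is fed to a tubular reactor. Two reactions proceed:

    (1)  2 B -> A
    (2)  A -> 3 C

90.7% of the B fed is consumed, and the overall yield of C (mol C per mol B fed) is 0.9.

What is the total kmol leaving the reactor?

196 kmol

Conversion of B: B consumed = 2ξ₁ = 0.907 × 171.1 → ξ₁ = 77.59 kmol.
Yield of C: 3ξ₂ / 171.1 = 0.9 → ξ₂ = 51.33 kmol.
Outlet amounts (n = n₀ + Σ ν·ξ):
  B: 171.1 − 2(77.59) = 15.91
  A: 0 + 1(77.59) − 1(51.33) = 26.26
  C: 0 + 3(51.33) = 154
Total out = 15.91 + 26.26 + 154 = 196.2 kmol.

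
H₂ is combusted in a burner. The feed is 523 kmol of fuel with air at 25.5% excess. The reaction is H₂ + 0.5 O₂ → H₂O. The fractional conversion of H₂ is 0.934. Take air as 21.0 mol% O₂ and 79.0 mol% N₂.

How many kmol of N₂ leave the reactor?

1230 kmol

Stoichiometric O₂ = 0.5 × 523 = 261.5 kmol; O₂ fed = 261.5 × 1.255 = 328.2 kmol.
N₂ fed = 328.2 × 79/21 = 1235 kmol.
Fuel reacted = 0.934 × 523 → ξ = 488.5 kmol.
Outlet (n = n₀ + ν ξ):
  H₂: 523 − 1(488.5) = 34.52
  O₂: 328.2 − 0.5(488.5) = 83.94
  N₂: 1235 (inert)
  H₂O: 0 + 1(488.5) = 488.5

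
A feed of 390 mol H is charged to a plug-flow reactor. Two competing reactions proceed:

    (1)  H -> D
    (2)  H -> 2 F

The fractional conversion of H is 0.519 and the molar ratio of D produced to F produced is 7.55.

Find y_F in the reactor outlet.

0.0625

Conversion of H: H consumed = 0.519 × 390 = 202.4 mol = 1ξ₁ + 1ξ₂.
Selectivity: 1ξ₁ / (2ξ₂) = 7.55 → ξ₁ = 15.1 ξ₂.
Substitute: (1·15.1 + 1) ξ₂ = 202.4 → ξ₂ = 12.57 mol, ξ₁ = 189.8 mol.
Outlet amounts (n = n₀ + Σ ν·ξ):
  H: 390 − 1(189.8) − 1(12.57) = 187.6
  D: 0 + 1(189.8) = 189.8
  F: 0 + 2(12.57) = 25.14
Total out = 402.6 mol; y_F = 25.14 / 402.6 = 0.06246.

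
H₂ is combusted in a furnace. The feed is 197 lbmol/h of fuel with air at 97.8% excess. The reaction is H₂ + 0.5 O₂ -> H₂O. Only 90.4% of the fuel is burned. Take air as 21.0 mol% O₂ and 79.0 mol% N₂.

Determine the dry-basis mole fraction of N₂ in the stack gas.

0.855

Stoichiometric O₂ = 0.5 × 197 = 98.5 lbmol/h; O₂ fed = 98.5 × 1.978 = 194.8 lbmol/h.
N₂ fed = 194.8 × 79/21 = 732.9 lbmol/h.
Fuel reacted = 0.904 × 197 → ξ = 178.1 lbmol/h.
Outlet (n = n₀ + ν ξ):
  H₂: 197 − 1(178.1) = 18.91
  O₂: 194.8 − 0.5(178.1) = 105.8
  N₂: 732.9 (inert)
  H₂O: 0 + 1(178.1) = 178.1
Dry total = 857.6 lbmol/h; y_N₂ (dry) = 732.9 / 857.6 = 0.8546.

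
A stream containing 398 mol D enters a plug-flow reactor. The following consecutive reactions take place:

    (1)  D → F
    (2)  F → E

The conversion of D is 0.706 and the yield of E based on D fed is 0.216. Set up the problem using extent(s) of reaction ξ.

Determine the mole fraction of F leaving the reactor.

Conversion of D: D consumed = 1ξ₁ = 0.706 × 398 → ξ₁ = 281 mol.
Yield of E: 1ξ₂ / 398 = 0.216 → ξ₂ = 85.97 mol.
Outlet amounts (n = n₀ + Σ ν·ξ):
  D: 398 − 1(281) = 117
  F: 0 + 1(281) − 1(85.97) = 195
  E: 0 + 1(85.97) = 85.97
Total out = 398 mol; y_F = 195 / 398 = 0.49.

0.49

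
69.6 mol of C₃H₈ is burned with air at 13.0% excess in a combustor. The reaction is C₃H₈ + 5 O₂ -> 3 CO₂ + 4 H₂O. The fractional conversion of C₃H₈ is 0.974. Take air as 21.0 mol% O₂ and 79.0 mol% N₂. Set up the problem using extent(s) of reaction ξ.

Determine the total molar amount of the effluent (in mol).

2010 mol

Stoichiometric O₂ = 5 × 69.6 = 348 mol; O₂ fed = 348 × 1.130 = 393.2 mol.
N₂ fed = 393.2 × 79/21 = 1479 mol.
Fuel reacted = 0.974 × 69.6 → ξ = 67.79 mol.
Outlet (n = n₀ + ν ξ):
  C₃H₈: 69.6 − 1(67.79) = 1.81
  O₂: 393.2 − 5(67.79) = 54.29
  N₂: 1479 (inert)
  CO₂: 0 + 3(67.79) = 203.4
  H₂O: 0 + 4(67.79) = 271.2
Total out = 1.81 + 54.29 + 1479 + 203.4 + 271.2 = 2010 mol.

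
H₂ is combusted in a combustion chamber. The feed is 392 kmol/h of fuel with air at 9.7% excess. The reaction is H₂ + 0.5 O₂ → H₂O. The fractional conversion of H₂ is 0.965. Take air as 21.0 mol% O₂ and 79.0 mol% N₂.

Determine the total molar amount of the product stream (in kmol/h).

Stoichiometric O₂ = 0.5 × 392 = 196 kmol/h; O₂ fed = 196 × 1.097 = 215 kmol/h.
N₂ fed = 215 × 79/21 = 808.9 kmol/h.
Fuel reacted = 0.965 × 392 → ξ = 378.3 kmol/h.
Outlet (n = n₀ + ν ξ):
  H₂: 392 − 1(378.3) = 13.72
  O₂: 215 − 0.5(378.3) = 25.87
  N₂: 808.9 (inert)
  H₂O: 0 + 1(378.3) = 378.3
Total out = 13.72 + 25.87 + 808.9 + 378.3 = 1227 kmol/h.

1230 kmol/h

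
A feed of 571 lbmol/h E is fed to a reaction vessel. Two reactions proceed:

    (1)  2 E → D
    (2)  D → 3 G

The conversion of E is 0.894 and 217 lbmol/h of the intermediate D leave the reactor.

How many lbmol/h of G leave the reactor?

Conversion of E: E consumed = 2ξ₁ = 0.894 × 571 → ξ₁ = 255.2 lbmol/h.
D balance: n_D = 0 + 1ξ₁ − 1ξ₂ = 217 → ξ₂ = (1·255.2 − 217)/1 = 38.24 lbmol/h.
Outlet amounts (n = n₀ + Σ ν·ξ):
  E: 571 − 2(255.2) = 60.53
  D: 0 + 1(255.2) − 1(38.24) = 217
  G: 0 + 3(38.24) = 114.7

115 lbmol/h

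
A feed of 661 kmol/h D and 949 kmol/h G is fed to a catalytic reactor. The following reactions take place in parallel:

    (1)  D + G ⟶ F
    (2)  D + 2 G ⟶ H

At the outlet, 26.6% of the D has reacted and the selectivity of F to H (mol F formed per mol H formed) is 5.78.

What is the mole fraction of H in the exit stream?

0.0184

Conversion of D: D consumed = 0.266 × 661 = 175.8 kmol/h = 1ξ₁ + 1ξ₂.
Selectivity: 1ξ₁ / (1ξ₂) = 5.78 → ξ₁ = 5.78 ξ₂.
Substitute: (1·5.78 + 1) ξ₂ = 175.8 → ξ₂ = 25.93 kmol/h, ξ₁ = 149.9 kmol/h.
Outlet amounts (n = n₀ + Σ ν·ξ):
  D: 661 − 1(149.9) − 1(25.93) = 485.2
  G: 949 − 1(149.9) − 2(25.93) = 747.2
  F: 0 + 1(149.9) = 149.9
  H: 0 + 1(25.93) = 25.93
Total out = 1408 kmol/h; y_H = 25.93 / 1408 = 0.01842.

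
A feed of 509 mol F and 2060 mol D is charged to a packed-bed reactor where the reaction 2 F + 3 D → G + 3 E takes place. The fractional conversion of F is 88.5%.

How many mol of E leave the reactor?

F reacted = 0.885 × 509 = 450.5 mol; ν_F = −2, so ξ = 450.5/2 = 225.2 mol.
Outlet amounts (n = n₀ + ν ξ):
  F: 509 − 2(225.2) = 58.53
  D: 2060 − 3(225.2) = 1384
  G: 0 + 1(225.2) = 225.2
  E: 0 + 3(225.2) = 675.7

676 mol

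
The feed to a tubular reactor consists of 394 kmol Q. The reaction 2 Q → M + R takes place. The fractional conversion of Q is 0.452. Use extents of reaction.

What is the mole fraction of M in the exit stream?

0.226

Q reacted = 0.452 × 394 = 178.1 kmol; ν_Q = −2, so ξ = 178.1/2 = 89.04 kmol.
Outlet amounts (n = n₀ + ν ξ):
  Q: 394 − 2(89.04) = 215.9
  M: 0 + 1(89.04) = 89.04
  R: 0 + 1(89.04) = 89.04
Total out = 394 kmol; y_M = 89.04 / 394 = 0.226.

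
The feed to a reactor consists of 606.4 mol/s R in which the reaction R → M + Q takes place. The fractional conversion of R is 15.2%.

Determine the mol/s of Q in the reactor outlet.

R reacted = 0.152 × 606.4 = 92.17 mol/s; ν_R = −1, so ξ = 92.17/1 = 92.17 mol/s.
Outlet amounts (n = n₀ + ν ξ):
  R: 606.4 − 1(92.17) = 514.2
  M: 0 + 1(92.17) = 92.17
  Q: 0 + 1(92.17) = 92.17

92.2 mol/s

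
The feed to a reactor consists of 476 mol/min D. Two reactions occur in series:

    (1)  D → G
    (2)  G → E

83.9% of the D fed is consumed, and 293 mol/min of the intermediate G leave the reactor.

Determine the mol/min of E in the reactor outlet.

106 mol/min

Conversion of D: D consumed = 1ξ₁ = 0.839 × 476 → ξ₁ = 399.4 mol/min.
G balance: n_G = 0 + 1ξ₁ − 1ξ₂ = 293 → ξ₂ = (1·399.4 − 293)/1 = 106.4 mol/min.
Outlet amounts (n = n₀ + Σ ν·ξ):
  D: 476 − 1(399.4) = 76.64
  G: 0 + 1(399.4) − 1(106.4) = 293
  E: 0 + 1(106.4) = 106.4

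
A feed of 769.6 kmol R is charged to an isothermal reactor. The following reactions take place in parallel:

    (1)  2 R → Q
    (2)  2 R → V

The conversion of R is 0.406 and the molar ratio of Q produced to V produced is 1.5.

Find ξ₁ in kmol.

Conversion of R: R consumed = 0.406 × 769.6 = 312.5 kmol = 2ξ₁ + 2ξ₂.
Selectivity: 1ξ₁ / (1ξ₂) = 1.5 → ξ₁ = 1.5 ξ₂.
Substitute: (2·1.5 + 2) ξ₂ = 312.5 → ξ₂ = 62.49 kmol, ξ₁ = 93.74 kmol.
Outlet amounts (n = n₀ + Σ ν·ξ):
  R: 769.6 − 2(93.74) − 2(62.49) = 457.1
  Q: 0 + 1(93.74) = 93.74
  V: 0 + 1(62.49) = 62.49

ξ₁ = 93.7 kmol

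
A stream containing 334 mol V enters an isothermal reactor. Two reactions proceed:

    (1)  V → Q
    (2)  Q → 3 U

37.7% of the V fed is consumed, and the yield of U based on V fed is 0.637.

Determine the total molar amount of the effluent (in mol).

476 mol

Conversion of V: V consumed = 1ξ₁ = 0.377 × 334 → ξ₁ = 125.9 mol.
Yield of U: 3ξ₂ / 334 = 0.637 → ξ₂ = 70.92 mol.
Outlet amounts (n = n₀ + Σ ν·ξ):
  V: 334 − 1(125.9) = 208.1
  Q: 0 + 1(125.9) − 1(70.92) = 55
  U: 0 + 3(70.92) = 212.8
Total out = 208.1 + 55 + 212.8 = 475.8 mol.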